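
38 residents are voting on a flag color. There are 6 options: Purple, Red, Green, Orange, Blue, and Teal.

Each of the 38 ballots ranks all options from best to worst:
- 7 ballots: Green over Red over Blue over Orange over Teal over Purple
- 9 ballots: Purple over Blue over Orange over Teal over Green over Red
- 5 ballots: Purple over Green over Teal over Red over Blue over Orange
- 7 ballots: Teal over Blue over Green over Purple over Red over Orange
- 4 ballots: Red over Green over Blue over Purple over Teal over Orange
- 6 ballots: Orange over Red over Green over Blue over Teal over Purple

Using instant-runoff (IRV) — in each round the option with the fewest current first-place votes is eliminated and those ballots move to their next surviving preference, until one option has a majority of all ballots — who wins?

Round 1: Purple 14, Red 4, Green 7, Orange 6, Blue 0, Teal 7. Blue eliminated.
Round 2: Purple 14, Red 4, Green 7, Orange 6, Teal 7. Red eliminated.
Round 3: Purple 14, Green 11, Orange 6, Teal 7. Orange eliminated.
Round 4: Purple 14, Green 17, Teal 7. Teal eliminated.
Round 5: Purple 14, Green 24. Green has a majority (≥20).

Green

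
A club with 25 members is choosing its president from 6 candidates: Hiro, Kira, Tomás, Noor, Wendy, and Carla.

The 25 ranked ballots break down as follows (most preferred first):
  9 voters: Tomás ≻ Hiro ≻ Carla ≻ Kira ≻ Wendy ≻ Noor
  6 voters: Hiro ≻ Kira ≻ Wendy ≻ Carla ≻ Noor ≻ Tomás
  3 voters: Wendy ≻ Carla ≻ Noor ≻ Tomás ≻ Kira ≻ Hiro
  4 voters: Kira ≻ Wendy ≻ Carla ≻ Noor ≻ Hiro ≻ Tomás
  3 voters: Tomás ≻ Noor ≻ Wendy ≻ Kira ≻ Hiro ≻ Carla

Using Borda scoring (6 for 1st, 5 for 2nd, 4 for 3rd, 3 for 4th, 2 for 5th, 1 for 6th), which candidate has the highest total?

Hiro: 9×5 + 6×6 + 3×1 + 4×2 + 3×2 = 98
Kira: 9×3 + 6×5 + 3×2 + 4×6 + 3×3 = 96
Tomás: 9×6 + 6×1 + 3×3 + 4×1 + 3×6 = 91
Noor: 9×1 + 6×2 + 3×4 + 4×3 + 3×5 = 60
Wendy: 9×2 + 6×4 + 3×6 + 4×5 + 3×4 = 92
Carla: 9×4 + 6×3 + 3×5 + 4×4 + 3×1 = 88

Hiro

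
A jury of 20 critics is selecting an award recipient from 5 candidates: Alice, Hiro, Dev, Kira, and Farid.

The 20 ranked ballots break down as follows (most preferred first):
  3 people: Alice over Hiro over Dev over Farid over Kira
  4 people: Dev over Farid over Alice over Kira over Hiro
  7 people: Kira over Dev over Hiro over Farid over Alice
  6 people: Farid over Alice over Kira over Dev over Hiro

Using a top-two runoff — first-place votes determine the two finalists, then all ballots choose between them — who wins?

Round 1 first-place votes: Alice 3, Hiro 0, Dev 4, Kira 7, Farid 6. Kira and Farid advance.
Runoff: Kira is ranked above Farid on 7 ballots, Farid above Kira on 13.

Farid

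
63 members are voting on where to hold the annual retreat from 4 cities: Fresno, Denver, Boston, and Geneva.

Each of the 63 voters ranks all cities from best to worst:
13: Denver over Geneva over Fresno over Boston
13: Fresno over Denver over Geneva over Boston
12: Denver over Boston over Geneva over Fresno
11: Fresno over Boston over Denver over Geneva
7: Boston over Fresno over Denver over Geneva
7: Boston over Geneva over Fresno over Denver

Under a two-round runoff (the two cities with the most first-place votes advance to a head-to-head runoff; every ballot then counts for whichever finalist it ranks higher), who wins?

Round 1 first-place votes: Fresno 24, Denver 25, Boston 14, Geneva 0. Denver and Fresno advance.
Runoff: Denver is ranked above Fresno on 25 ballots, Fresno above Denver on 38.

Fresno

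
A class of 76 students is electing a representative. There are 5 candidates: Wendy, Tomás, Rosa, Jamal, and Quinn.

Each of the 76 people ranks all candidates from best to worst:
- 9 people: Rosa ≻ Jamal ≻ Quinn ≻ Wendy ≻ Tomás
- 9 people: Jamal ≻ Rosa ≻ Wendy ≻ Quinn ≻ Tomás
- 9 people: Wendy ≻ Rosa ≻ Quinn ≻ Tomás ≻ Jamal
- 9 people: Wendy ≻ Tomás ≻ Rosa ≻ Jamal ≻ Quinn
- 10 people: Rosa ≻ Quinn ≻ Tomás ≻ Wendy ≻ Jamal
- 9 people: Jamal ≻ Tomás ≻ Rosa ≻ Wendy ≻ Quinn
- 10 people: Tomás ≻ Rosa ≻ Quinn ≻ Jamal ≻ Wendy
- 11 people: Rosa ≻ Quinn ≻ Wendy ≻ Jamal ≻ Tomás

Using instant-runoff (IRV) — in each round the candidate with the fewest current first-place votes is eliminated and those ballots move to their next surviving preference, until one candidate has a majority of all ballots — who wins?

Rosa

Round 1: Wendy 18, Tomás 10, Rosa 30, Jamal 18, Quinn 0. Quinn eliminated.
Round 2: Wendy 18, Tomás 10, Rosa 30, Jamal 18. Tomás eliminated.
Round 3: Wendy 18, Rosa 40, Jamal 18. Rosa has a majority (≥39).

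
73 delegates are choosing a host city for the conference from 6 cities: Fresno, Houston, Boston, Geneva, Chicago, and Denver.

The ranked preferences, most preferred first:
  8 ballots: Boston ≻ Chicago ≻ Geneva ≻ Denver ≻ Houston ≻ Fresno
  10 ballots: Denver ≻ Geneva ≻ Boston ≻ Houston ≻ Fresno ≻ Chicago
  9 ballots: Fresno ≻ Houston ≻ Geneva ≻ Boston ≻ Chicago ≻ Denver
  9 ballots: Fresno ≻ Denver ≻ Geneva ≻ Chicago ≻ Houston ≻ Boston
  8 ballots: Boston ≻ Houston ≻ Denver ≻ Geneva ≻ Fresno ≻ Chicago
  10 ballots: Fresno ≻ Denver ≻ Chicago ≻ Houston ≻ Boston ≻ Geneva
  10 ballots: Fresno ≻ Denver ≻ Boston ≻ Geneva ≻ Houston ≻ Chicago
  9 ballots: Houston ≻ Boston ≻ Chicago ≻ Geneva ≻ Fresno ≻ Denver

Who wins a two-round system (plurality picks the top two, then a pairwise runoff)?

Round 1 first-place votes: Fresno 38, Houston 9, Boston 16, Geneva 0, Chicago 0, Denver 10. Fresno and Boston advance.
Runoff: Fresno is ranked above Boston on 38 ballots, Boston above Fresno on 35.

Fresno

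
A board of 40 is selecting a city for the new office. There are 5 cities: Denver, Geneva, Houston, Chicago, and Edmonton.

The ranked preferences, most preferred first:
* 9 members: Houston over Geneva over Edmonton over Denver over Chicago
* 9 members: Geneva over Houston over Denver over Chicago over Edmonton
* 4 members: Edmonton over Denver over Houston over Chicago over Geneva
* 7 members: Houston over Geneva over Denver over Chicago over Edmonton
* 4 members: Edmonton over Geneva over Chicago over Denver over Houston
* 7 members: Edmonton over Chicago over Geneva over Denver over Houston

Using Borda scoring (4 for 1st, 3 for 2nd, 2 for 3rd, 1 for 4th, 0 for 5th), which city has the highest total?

Denver: 9×1 + 9×2 + 4×3 + 7×2 + 4×1 + 7×1 = 64
Geneva: 9×3 + 9×4 + 4×0 + 7×3 + 4×3 + 7×2 = 110
Houston: 9×4 + 9×3 + 4×2 + 7×4 + 4×0 + 7×0 = 99
Chicago: 9×0 + 9×1 + 4×1 + 7×1 + 4×2 + 7×3 = 49
Edmonton: 9×2 + 9×0 + 4×4 + 7×0 + 4×4 + 7×4 = 78

Geneva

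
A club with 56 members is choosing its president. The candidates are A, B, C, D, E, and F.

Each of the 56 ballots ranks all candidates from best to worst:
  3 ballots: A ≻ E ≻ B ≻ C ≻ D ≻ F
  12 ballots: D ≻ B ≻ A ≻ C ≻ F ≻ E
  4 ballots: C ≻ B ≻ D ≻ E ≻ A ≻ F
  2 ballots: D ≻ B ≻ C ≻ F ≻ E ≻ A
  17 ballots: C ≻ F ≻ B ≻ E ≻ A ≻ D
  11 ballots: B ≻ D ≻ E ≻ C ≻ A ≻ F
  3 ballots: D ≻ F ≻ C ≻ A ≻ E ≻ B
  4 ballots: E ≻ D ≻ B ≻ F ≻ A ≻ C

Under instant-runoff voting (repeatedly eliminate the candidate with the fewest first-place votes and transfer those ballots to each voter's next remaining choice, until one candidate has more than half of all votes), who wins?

D

Round 1: A 3, B 11, C 21, D 17, E 4, F 0. F eliminated.
Round 2: A 3, B 11, C 21, D 17, E 4. A eliminated.
Round 3: B 11, C 21, D 17, E 7. E eliminated.
Round 4: B 14, C 21, D 21. B eliminated.
Round 5: C 24, D 32. D has a majority (≥29).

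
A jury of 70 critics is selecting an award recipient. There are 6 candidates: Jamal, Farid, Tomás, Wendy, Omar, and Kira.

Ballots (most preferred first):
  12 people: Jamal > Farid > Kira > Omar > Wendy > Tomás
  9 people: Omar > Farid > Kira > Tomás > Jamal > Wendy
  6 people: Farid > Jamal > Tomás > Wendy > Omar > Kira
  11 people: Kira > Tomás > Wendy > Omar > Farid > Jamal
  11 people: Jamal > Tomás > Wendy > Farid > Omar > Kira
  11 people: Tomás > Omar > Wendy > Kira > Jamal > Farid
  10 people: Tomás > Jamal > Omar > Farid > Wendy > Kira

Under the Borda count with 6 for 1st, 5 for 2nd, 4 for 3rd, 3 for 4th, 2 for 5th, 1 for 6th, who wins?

Jamal: 12×6 + 9×2 + 6×5 + 11×1 + 11×6 + 11×2 + 10×5 = 269
Farid: 12×5 + 9×5 + 6×6 + 11×2 + 11×3 + 11×1 + 10×3 = 237
Tomás: 12×1 + 9×3 + 6×4 + 11×5 + 11×5 + 11×6 + 10×6 = 299
Wendy: 12×2 + 9×1 + 6×3 + 11×4 + 11×4 + 11×4 + 10×2 = 203
Omar: 12×3 + 9×6 + 6×2 + 11×3 + 11×2 + 11×5 + 10×4 = 252
Kira: 12×4 + 9×4 + 6×1 + 11×6 + 11×1 + 11×3 + 10×1 = 210

Tomás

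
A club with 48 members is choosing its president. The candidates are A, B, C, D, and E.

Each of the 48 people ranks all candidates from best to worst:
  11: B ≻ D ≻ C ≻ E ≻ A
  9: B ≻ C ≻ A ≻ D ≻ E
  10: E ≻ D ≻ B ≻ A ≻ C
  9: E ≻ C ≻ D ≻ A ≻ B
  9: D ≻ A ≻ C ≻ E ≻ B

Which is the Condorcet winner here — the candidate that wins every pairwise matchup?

D

D vs A: 39–9
D vs B: 28–20
D vs C: 30–18
D vs E: 29–19
D beats every other candidate.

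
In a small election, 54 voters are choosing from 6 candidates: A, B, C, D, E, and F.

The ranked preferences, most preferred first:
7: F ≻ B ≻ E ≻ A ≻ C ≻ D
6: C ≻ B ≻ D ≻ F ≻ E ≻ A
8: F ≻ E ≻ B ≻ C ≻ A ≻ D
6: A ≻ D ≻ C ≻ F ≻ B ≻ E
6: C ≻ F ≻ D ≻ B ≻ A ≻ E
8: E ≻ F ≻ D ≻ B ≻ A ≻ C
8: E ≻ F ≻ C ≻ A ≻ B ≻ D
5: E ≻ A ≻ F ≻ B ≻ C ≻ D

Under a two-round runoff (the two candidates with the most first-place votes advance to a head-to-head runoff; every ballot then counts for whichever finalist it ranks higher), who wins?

Round 1 first-place votes: A 6, B 0, C 12, D 0, E 21, F 15. E and F advance.
Runoff: E is ranked above F on 21 ballots, F above E on 33.

F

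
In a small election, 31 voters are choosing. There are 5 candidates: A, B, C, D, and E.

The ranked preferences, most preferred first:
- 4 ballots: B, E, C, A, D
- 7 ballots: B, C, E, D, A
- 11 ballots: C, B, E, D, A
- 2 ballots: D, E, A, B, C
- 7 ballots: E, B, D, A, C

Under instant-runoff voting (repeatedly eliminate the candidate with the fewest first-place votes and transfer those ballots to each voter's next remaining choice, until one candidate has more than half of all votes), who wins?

B

Round 1: A 0, B 11, C 11, D 2, E 7. A eliminated.
Round 2: B 11, C 11, D 2, E 7. D eliminated.
Round 3: B 11, C 11, E 9. E eliminated.
Round 4: B 20, C 11. B has a majority (≥16).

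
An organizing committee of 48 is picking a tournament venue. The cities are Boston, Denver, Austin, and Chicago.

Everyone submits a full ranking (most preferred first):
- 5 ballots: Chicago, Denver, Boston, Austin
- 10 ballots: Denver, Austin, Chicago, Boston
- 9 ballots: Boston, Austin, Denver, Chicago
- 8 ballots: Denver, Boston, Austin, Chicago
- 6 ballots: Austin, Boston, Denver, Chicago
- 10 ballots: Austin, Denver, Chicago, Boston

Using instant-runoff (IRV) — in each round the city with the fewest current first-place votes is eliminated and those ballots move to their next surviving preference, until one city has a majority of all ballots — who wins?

Austin

Round 1: Boston 9, Denver 18, Austin 16, Chicago 5. Chicago eliminated.
Round 2: Boston 9, Denver 23, Austin 16. Boston eliminated.
Round 3: Denver 23, Austin 25. Austin has a majority (≥25).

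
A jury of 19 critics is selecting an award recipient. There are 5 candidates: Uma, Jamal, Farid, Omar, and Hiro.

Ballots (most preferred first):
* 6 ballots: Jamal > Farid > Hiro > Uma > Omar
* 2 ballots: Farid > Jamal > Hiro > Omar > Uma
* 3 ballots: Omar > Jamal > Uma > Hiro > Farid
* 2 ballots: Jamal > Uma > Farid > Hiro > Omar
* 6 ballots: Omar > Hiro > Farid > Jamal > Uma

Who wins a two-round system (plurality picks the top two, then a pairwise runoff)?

Round 1 first-place votes: Uma 0, Jamal 8, Farid 2, Omar 9, Hiro 0. Omar and Jamal advance.
Runoff: Omar is ranked above Jamal on 9 ballots, Jamal above Omar on 10.

Jamal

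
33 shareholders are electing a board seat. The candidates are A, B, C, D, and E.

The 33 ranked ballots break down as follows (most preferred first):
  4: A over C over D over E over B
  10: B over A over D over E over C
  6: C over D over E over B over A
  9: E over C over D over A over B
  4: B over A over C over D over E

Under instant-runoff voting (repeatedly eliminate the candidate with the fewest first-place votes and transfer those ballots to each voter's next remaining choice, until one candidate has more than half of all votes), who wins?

Round 1: A 4, B 14, C 6, D 0, E 9. D eliminated.
Round 2: A 4, B 14, C 6, E 9. A eliminated.
Round 3: B 14, C 10, E 9. E eliminated.
Round 4: B 14, C 19. C has a majority (≥17).

C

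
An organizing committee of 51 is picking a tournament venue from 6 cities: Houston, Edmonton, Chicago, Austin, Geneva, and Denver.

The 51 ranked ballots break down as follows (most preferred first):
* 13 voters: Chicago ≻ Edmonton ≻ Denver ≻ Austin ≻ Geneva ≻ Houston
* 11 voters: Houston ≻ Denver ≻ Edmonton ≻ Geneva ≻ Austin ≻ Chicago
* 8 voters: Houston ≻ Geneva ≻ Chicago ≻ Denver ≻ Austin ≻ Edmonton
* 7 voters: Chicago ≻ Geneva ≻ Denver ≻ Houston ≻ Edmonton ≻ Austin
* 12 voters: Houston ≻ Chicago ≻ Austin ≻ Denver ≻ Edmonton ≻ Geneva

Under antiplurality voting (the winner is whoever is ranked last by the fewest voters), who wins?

Denver

Last-place votes: Houston 13, Edmonton 8, Chicago 11, Austin 7, Geneva 12, Denver 0.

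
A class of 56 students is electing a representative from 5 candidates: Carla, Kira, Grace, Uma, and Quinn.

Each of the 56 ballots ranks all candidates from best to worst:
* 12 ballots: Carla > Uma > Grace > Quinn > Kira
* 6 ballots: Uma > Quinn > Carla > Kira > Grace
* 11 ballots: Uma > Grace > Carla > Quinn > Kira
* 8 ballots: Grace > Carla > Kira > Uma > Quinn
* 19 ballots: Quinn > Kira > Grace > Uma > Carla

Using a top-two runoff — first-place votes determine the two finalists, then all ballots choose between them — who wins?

Round 1 first-place votes: Carla 12, Kira 0, Grace 8, Uma 17, Quinn 19. Quinn and Uma advance.
Runoff: Quinn is ranked above Uma on 19 ballots, Uma above Quinn on 37.

Uma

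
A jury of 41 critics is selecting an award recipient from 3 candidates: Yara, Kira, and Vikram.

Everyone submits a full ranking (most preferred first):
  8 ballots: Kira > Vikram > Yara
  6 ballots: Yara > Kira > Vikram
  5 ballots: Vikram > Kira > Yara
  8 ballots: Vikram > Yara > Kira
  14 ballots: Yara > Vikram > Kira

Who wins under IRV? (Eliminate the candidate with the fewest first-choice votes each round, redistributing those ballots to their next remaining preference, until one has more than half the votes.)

Vikram

Round 1: Yara 20, Kira 8, Vikram 13. Kira eliminated.
Round 2: Yara 20, Vikram 21. Vikram has a majority (≥21).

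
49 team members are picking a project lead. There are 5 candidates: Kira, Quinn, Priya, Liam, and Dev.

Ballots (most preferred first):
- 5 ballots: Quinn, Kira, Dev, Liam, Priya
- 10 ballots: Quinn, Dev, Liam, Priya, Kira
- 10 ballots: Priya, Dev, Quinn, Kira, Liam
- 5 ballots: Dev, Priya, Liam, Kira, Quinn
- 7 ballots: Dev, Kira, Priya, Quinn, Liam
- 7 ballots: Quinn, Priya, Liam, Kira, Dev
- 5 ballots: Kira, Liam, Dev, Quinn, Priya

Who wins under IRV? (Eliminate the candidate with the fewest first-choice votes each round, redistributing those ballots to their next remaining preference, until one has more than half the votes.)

Dev

Round 1: Kira 5, Quinn 22, Priya 10, Liam 0, Dev 12. Liam eliminated.
Round 2: Kira 5, Quinn 22, Priya 10, Dev 12. Kira eliminated.
Round 3: Quinn 22, Priya 10, Dev 17. Priya eliminated.
Round 4: Quinn 22, Dev 27. Dev has a majority (≥25).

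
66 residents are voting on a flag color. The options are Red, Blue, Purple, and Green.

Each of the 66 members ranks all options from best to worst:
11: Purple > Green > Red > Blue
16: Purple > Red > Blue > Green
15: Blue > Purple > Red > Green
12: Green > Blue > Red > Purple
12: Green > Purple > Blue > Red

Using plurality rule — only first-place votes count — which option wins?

First-place votes: Red 0, Blue 15, Purple 27, Green 24.

Purple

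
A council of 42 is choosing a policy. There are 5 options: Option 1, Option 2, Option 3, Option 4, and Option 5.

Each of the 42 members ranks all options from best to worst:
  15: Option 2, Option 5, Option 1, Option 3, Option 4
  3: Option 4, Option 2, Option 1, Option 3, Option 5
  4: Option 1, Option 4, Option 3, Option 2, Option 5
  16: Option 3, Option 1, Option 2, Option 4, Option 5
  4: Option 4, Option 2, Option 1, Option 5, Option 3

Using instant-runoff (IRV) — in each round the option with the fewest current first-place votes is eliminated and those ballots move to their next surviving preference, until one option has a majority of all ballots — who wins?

Option 2

Round 1: Option 1 4, Option 2 15, Option 3 16, Option 4 7, Option 5 0. Option 5 eliminated.
Round 2: Option 1 4, Option 2 15, Option 3 16, Option 4 7. Option 1 eliminated.
Round 3: Option 2 15, Option 3 16, Option 4 11. Option 4 eliminated.
Round 4: Option 2 22, Option 3 20. Option 2 has a majority (≥22).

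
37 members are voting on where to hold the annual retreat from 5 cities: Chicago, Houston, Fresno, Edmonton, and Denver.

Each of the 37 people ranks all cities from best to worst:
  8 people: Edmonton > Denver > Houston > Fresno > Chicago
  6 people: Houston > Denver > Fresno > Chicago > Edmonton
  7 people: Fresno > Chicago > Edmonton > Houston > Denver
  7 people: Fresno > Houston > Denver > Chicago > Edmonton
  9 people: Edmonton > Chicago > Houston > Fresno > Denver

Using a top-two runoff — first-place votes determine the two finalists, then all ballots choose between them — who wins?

Round 1 first-place votes: Chicago 0, Houston 6, Fresno 14, Edmonton 17, Denver 0. Edmonton and Fresno advance.
Runoff: Edmonton is ranked above Fresno on 17 ballots, Fresno above Edmonton on 20.

Fresno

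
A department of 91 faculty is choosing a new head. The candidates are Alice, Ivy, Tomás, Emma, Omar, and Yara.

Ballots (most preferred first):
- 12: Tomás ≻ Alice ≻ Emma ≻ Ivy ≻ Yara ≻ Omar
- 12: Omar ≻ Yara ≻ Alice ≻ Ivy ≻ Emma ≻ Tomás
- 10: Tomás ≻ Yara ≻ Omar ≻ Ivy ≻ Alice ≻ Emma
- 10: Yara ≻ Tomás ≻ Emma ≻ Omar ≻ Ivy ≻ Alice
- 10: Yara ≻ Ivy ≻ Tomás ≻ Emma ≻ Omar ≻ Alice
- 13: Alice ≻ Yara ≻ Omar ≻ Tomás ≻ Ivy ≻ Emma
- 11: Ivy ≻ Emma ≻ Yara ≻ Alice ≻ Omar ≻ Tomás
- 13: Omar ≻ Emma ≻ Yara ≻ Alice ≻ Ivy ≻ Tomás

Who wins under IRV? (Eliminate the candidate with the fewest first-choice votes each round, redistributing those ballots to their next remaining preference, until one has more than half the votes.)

Yara

Round 1: Alice 13, Ivy 11, Tomás 22, Emma 0, Omar 25, Yara 20. Emma eliminated.
Round 2: Alice 13, Ivy 11, Tomás 22, Omar 25, Yara 20. Ivy eliminated.
Round 3: Alice 13, Tomás 22, Omar 25, Yara 31. Alice eliminated.
Round 4: Tomás 22, Omar 25, Yara 44. Tomás eliminated.
Round 5: Omar 25, Yara 66. Yara has a majority (≥46).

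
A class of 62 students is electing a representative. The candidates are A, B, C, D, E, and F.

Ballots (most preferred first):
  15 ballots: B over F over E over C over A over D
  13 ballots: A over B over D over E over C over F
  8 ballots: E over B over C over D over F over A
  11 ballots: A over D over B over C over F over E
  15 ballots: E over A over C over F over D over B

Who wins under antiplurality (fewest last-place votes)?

C

Last-place votes: A 8, B 15, C 0, D 15, E 11, F 13.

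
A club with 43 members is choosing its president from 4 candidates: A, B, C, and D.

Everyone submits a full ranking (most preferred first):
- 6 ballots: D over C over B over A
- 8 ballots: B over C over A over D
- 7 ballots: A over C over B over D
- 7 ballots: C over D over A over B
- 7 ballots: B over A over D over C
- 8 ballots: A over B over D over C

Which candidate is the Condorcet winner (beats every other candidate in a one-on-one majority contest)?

A vs B: 22–21
A vs C: 22–21
A vs D: 30–13
A beats every other candidate.

A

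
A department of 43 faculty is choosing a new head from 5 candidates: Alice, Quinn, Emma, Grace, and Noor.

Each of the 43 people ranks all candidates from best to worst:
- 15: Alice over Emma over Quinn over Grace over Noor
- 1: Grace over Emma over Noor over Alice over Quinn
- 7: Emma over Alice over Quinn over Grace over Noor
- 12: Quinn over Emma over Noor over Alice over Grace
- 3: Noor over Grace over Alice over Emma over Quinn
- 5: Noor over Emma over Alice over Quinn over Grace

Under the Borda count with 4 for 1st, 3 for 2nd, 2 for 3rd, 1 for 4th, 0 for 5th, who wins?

Alice: 15×4 + 1×1 + 7×3 + 12×1 + 3×2 + 5×2 = 110
Quinn: 15×2 + 1×0 + 7×2 + 12×4 + 3×0 + 5×1 = 97
Emma: 15×3 + 1×3 + 7×4 + 12×3 + 3×1 + 5×3 = 130
Grace: 15×1 + 1×4 + 7×1 + 12×0 + 3×3 + 5×0 = 35
Noor: 15×0 + 1×2 + 7×0 + 12×2 + 3×4 + 5×4 = 58

Emma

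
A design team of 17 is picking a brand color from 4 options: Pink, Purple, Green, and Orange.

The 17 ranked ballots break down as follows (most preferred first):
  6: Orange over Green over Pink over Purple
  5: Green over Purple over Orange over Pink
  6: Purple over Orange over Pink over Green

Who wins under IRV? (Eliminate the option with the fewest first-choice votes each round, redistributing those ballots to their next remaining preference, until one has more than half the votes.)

Purple

Round 1: Pink 0, Purple 6, Green 5, Orange 6. Pink eliminated.
Round 2: Purple 6, Green 5, Orange 6. Green eliminated.
Round 3: Purple 11, Orange 6. Purple has a majority (≥9).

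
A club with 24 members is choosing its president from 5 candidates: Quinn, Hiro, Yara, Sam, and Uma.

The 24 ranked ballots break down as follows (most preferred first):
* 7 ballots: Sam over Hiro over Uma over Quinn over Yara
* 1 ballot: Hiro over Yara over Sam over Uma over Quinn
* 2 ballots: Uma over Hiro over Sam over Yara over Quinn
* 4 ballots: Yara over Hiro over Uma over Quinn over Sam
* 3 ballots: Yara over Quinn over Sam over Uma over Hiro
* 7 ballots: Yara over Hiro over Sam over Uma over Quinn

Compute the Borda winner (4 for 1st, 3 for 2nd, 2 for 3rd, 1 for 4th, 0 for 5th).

Hiro

Quinn: 7×1 + 1×0 + 2×0 + 4×1 + 3×3 + 7×0 = 20
Hiro: 7×3 + 1×4 + 2×3 + 4×3 + 3×0 + 7×3 = 64
Yara: 7×0 + 1×3 + 2×1 + 4×4 + 3×4 + 7×4 = 61
Sam: 7×4 + 1×2 + 2×2 + 4×0 + 3×2 + 7×2 = 54
Uma: 7×2 + 1×1 + 2×4 + 4×2 + 3×1 + 7×1 = 41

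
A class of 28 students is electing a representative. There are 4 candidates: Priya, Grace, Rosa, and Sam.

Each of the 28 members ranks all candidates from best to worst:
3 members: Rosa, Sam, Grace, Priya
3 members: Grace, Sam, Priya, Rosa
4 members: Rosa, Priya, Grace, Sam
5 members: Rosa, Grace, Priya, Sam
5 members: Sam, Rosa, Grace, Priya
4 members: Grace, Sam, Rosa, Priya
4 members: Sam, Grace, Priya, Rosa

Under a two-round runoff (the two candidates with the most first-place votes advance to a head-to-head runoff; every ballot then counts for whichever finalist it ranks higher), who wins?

Sam

Round 1 first-place votes: Priya 0, Grace 7, Rosa 12, Sam 9. Rosa and Sam advance.
Runoff: Rosa is ranked above Sam on 12 ballots, Sam above Rosa on 16.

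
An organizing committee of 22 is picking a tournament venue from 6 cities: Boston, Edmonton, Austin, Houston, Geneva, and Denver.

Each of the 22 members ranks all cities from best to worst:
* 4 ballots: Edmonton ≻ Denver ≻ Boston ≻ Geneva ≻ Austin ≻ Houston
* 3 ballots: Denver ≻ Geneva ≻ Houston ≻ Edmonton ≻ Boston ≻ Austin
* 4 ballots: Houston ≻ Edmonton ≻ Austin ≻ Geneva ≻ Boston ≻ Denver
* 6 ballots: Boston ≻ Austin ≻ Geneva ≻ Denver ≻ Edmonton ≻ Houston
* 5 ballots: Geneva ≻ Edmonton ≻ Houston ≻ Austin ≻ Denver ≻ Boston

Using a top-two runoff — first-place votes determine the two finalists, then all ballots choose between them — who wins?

Round 1 first-place votes: Boston 6, Edmonton 4, Austin 0, Houston 4, Geneva 5, Denver 3. Boston and Geneva advance.
Runoff: Boston is ranked above Geneva on 10 ballots, Geneva above Boston on 12.

Geneva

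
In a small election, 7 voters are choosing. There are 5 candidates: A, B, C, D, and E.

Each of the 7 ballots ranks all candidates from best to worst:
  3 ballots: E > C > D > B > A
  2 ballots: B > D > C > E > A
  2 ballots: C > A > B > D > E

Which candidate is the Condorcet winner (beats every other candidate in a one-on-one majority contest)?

C vs A: 7–0
C vs B: 5–2
C vs D: 5–2
C vs E: 4–3
C beats every other candidate.

C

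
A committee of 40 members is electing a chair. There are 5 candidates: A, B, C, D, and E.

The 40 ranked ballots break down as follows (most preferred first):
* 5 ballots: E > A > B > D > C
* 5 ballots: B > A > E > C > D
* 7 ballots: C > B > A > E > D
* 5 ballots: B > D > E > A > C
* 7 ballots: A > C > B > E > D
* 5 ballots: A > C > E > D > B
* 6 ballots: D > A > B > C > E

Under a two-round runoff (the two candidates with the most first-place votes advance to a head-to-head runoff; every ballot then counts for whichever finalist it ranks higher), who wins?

A

Round 1 first-place votes: A 12, B 10, C 7, D 6, E 5. A and B advance.
Runoff: A is ranked above B on 23 ballots, B above A on 17.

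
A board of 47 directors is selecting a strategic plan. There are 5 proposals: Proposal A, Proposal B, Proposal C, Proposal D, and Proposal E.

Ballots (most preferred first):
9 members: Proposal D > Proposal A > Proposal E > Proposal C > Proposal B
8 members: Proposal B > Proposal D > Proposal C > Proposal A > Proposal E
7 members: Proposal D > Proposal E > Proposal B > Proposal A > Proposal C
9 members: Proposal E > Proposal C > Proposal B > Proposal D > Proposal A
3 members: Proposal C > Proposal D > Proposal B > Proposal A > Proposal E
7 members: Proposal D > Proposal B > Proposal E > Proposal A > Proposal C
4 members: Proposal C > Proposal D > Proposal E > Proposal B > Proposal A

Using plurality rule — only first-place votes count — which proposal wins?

First-place votes: Proposal A 0, Proposal B 8, Proposal C 7, Proposal D 23, Proposal E 9.

Proposal D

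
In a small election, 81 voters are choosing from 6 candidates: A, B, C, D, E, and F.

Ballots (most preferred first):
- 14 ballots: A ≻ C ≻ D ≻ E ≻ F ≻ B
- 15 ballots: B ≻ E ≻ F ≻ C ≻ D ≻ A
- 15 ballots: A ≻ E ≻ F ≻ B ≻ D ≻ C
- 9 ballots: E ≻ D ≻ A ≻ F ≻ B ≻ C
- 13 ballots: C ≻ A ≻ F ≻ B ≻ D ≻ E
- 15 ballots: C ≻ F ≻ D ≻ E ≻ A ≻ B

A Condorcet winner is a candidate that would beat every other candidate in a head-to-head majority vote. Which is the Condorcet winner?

C vs A: 43–38
C vs B: 42–39
C vs D: 57–24
C vs E: 42–39
C vs F: 42–39
C beats every other candidate.

C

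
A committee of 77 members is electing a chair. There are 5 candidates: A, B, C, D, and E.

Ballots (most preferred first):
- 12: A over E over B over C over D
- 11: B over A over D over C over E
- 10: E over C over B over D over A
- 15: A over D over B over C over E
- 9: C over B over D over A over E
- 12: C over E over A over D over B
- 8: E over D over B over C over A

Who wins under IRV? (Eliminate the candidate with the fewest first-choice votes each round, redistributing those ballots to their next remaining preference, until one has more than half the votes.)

C

Round 1: A 27, B 11, C 21, D 0, E 18. D eliminated.
Round 2: A 27, B 11, C 21, E 18. B eliminated.
Round 3: A 38, C 21, E 18. E eliminated.
Round 4: A 38, C 39. C has a majority (≥39).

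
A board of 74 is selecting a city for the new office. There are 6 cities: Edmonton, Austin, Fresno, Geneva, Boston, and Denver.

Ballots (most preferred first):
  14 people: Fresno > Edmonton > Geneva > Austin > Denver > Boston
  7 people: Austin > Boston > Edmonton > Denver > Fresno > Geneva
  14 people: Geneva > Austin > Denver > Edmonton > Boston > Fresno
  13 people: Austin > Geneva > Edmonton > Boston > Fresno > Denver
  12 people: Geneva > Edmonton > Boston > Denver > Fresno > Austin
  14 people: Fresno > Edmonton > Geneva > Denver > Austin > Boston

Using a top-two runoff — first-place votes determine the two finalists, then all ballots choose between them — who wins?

Geneva

Round 1 first-place votes: Edmonton 0, Austin 20, Fresno 28, Geneva 26, Boston 0, Denver 0. Fresno and Geneva advance.
Runoff: Fresno is ranked above Geneva on 35 ballots, Geneva above Fresno on 39.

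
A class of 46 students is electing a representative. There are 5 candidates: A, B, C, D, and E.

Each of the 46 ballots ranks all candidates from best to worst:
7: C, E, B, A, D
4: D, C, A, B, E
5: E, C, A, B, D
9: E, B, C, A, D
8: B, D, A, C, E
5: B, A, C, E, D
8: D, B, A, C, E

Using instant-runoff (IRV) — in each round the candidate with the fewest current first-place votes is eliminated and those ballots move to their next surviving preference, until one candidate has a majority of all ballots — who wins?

Round 1: A 0, B 13, C 7, D 12, E 14. A eliminated.
Round 2: B 13, C 7, D 12, E 14. C eliminated.
Round 3: B 13, D 12, E 21. D eliminated.
Round 4: B 25, E 21. B has a majority (≥24).

B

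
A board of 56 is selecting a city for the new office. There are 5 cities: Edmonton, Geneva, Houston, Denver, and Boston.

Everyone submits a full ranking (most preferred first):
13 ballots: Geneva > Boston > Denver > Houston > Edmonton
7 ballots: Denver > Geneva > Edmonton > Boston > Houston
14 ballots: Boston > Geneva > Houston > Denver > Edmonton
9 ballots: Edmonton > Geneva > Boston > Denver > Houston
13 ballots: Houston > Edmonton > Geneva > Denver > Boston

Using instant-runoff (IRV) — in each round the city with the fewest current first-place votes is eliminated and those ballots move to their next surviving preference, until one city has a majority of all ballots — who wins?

Geneva

Round 1: Edmonton 9, Geneva 13, Houston 13, Denver 7, Boston 14. Denver eliminated.
Round 2: Edmonton 9, Geneva 20, Houston 13, Boston 14. Edmonton eliminated.
Round 3: Geneva 29, Houston 13, Boston 14. Geneva has a majority (≥29).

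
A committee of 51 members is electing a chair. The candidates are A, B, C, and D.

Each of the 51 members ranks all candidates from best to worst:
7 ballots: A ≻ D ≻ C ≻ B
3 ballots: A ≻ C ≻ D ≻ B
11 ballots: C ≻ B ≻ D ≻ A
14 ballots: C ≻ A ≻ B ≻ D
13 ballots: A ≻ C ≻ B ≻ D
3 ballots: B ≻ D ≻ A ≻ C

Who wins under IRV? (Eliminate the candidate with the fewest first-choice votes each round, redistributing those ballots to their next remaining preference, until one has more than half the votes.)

A

Round 1: A 23, B 3, C 25, D 0. D eliminated.
Round 2: A 23, B 3, C 25. B eliminated.
Round 3: A 26, C 25. A has a majority (≥26).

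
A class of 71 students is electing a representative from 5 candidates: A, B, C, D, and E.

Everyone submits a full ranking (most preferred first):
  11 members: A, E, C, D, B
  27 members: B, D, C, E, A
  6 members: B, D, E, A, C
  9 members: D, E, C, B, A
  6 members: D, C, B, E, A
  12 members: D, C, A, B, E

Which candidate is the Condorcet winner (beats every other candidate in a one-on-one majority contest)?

D

D vs A: 60–11
D vs B: 38–33
D vs C: 60–11
D vs E: 60–11
D beats every other candidate.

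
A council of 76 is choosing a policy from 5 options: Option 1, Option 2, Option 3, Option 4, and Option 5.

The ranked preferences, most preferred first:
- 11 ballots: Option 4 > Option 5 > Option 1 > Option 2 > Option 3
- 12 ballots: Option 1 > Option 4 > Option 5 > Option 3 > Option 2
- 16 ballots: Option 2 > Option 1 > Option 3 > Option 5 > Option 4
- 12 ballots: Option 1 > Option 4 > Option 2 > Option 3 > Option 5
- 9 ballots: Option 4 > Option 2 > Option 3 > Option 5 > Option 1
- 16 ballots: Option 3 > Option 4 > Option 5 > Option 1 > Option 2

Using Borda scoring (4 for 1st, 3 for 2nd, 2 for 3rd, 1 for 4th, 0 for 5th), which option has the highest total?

Option 1: 11×2 + 12×4 + 16×3 + 12×4 + 9×0 + 16×1 = 182
Option 2: 11×1 + 12×0 + 16×4 + 12×2 + 9×3 + 16×0 = 126
Option 3: 11×0 + 12×1 + 16×2 + 12×1 + 9×2 + 16×4 = 138
Option 4: 11×4 + 12×3 + 16×0 + 12×3 + 9×4 + 16×3 = 200
Option 5: 11×3 + 12×2 + 16×1 + 12×0 + 9×1 + 16×2 = 114

Option 4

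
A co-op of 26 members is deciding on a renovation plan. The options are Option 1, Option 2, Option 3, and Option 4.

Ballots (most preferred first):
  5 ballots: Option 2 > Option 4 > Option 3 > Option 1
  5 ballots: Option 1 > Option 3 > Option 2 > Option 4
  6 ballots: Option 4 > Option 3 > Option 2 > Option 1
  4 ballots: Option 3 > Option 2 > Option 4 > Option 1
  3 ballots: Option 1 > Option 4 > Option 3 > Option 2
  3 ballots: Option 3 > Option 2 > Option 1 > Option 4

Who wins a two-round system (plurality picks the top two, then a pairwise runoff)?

Option 3

Round 1 first-place votes: Option 1 8, Option 2 5, Option 3 7, Option 4 6. Option 1 and Option 3 advance.
Runoff: Option 1 is ranked above Option 3 on 8 ballots, Option 3 above Option 1 on 18.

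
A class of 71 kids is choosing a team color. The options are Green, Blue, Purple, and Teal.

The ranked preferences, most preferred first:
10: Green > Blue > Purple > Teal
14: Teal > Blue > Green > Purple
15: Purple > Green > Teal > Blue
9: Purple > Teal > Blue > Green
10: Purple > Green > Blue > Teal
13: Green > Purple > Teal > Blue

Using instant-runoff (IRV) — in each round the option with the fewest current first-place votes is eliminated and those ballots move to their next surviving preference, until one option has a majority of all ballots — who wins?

Green

Round 1: Green 23, Blue 0, Purple 34, Teal 14. Blue eliminated.
Round 2: Green 23, Purple 34, Teal 14. Teal eliminated.
Round 3: Green 37, Purple 34. Green has a majority (≥36).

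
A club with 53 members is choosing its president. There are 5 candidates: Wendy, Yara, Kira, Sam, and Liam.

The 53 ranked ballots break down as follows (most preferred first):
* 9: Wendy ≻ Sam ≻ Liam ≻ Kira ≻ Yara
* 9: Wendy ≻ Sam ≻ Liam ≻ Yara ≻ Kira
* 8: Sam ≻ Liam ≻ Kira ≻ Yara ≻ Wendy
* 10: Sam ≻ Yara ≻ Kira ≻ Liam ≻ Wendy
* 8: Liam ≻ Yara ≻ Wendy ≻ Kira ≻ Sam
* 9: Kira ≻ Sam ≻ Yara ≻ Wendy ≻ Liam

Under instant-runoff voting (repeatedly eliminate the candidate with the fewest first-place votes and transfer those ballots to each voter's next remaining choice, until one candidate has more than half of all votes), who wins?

Sam

Round 1: Wendy 18, Yara 0, Kira 9, Sam 18, Liam 8. Yara eliminated.
Round 2: Wendy 18, Kira 9, Sam 18, Liam 8. Liam eliminated.
Round 3: Wendy 26, Kira 9, Sam 18. Kira eliminated.
Round 4: Wendy 26, Sam 27. Sam has a majority (≥27).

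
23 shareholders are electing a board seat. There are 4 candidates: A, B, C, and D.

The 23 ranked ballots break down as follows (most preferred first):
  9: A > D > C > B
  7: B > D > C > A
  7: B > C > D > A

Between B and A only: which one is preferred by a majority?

B

B is ranked above A on 14 ballots; A above B on 9.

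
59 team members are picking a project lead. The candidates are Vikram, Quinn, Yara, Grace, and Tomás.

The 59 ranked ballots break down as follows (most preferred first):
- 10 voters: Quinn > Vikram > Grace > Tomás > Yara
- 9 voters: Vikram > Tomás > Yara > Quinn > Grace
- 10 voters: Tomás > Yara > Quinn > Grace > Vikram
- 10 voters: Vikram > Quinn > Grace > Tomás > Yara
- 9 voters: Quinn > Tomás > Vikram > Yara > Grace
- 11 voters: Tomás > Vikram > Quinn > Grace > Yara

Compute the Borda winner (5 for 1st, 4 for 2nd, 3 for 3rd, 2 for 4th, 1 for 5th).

Tomás

Vikram: 10×4 + 9×5 + 10×1 + 10×5 + 9×3 + 11×4 = 216
Quinn: 10×5 + 9×2 + 10×3 + 10×4 + 9×5 + 11×3 = 216
Yara: 10×1 + 9×3 + 10×4 + 10×1 + 9×2 + 11×1 = 116
Grace: 10×3 + 9×1 + 10×2 + 10×3 + 9×1 + 11×2 = 120
Tomás: 10×2 + 9×4 + 10×5 + 10×2 + 9×4 + 11×5 = 217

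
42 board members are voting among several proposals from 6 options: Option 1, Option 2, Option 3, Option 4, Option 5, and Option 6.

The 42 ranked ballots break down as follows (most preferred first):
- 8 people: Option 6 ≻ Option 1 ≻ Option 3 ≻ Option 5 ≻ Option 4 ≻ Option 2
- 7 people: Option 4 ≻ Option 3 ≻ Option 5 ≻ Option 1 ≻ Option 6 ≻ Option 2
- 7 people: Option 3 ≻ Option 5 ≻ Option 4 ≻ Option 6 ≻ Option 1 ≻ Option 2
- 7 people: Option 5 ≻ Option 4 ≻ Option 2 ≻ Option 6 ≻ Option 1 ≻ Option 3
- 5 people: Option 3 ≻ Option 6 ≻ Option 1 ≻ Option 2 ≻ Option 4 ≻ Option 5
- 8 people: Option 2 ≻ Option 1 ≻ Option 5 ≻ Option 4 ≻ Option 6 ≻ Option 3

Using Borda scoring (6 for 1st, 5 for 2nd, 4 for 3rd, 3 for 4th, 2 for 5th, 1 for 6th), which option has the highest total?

Option 5

Option 1: 8×5 + 7×3 + 7×2 + 7×2 + 5×4 + 8×5 = 149
Option 2: 8×1 + 7×1 + 7×1 + 7×4 + 5×3 + 8×6 = 113
Option 3: 8×4 + 7×5 + 7×6 + 7×1 + 5×6 + 8×1 = 154
Option 4: 8×2 + 7×6 + 7×4 + 7×5 + 5×2 + 8×3 = 155
Option 5: 8×3 + 7×4 + 7×5 + 7×6 + 5×1 + 8×4 = 166
Option 6: 8×6 + 7×2 + 7×3 + 7×3 + 5×5 + 8×2 = 145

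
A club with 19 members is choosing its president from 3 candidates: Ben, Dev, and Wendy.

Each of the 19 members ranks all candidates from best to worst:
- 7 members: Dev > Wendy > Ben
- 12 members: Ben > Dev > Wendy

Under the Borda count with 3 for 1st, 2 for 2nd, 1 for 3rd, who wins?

Ben: 7×1 + 12×3 = 43
Dev: 7×3 + 12×2 = 45
Wendy: 7×2 + 12×1 = 26

Dev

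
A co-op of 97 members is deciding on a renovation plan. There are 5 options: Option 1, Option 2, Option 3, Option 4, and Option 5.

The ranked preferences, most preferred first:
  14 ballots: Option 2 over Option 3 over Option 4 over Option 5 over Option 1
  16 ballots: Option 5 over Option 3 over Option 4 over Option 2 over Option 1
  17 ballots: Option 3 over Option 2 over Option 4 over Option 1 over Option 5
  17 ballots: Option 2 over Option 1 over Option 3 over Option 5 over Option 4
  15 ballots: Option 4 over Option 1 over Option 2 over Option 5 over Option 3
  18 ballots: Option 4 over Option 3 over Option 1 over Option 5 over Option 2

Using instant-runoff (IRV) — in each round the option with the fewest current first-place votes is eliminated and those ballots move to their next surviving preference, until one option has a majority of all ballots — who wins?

Option 3

Round 1: Option 1 0, Option 2 31, Option 3 17, Option 4 33, Option 5 16. Option 1 eliminated.
Round 2: Option 2 31, Option 3 17, Option 4 33, Option 5 16. Option 5 eliminated.
Round 3: Option 2 31, Option 3 33, Option 4 33. Option 2 eliminated.
Round 4: Option 3 64, Option 4 33. Option 3 has a majority (≥49).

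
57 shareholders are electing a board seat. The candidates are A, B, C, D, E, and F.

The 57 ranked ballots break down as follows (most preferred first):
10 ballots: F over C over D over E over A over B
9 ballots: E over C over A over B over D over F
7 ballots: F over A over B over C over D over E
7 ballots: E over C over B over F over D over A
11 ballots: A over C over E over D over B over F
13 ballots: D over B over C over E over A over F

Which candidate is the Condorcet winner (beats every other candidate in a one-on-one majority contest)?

C

C vs A: 39–18
C vs B: 37–20
C vs D: 44–13
C vs E: 41–16
C vs F: 40–17
C beats every other candidate.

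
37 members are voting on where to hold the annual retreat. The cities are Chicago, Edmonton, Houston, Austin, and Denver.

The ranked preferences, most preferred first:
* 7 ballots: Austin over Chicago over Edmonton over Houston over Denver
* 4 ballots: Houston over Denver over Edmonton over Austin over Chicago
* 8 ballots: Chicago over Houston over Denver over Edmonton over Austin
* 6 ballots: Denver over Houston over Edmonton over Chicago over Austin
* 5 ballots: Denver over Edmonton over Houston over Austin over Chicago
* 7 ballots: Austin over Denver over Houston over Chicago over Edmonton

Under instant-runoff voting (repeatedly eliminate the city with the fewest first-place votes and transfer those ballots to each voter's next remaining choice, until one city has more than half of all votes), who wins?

Round 1: Chicago 8, Edmonton 0, Houston 4, Austin 14, Denver 11. Edmonton eliminated.
Round 2: Chicago 8, Houston 4, Austin 14, Denver 11. Houston eliminated.
Round 3: Chicago 8, Austin 14, Denver 15. Chicago eliminated.
Round 4: Austin 14, Denver 23. Denver has a majority (≥19).

Denver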